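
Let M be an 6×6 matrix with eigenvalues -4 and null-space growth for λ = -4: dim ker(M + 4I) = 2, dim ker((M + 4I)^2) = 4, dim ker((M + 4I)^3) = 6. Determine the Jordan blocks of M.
Jordan blocks: (-4, 3), (-4, 3)

λ = -4: successive nullity increments [2, 2, 2] count blocks of size ≥ k; block sizes are [3, 3].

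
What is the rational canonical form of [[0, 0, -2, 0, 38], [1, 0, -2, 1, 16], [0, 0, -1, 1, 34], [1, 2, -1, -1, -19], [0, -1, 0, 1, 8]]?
R = [[0, 0, 0, 0, 0], [1, 0, 0, 0, -25], [0, 1, 0, 0, 30], [0, 0, 1, 0, -19], [0, 0, 0, 1, 6]]

The invariant factors of A (the non-unit diagonal entries of the Smith normal form of xI - A over ℚ[x]) are x(x^2 - 3x + 5)^2, each dividing the next. The characteristic polynomial is their product, x(x^2 - 3x + 5)^2.

The rational canonical form is the block-diagonal matrix of companion matrices C(f_i):
R = [[0, 0, 0, 0, 0], [1, 0, 0, 0, -25], [0, 1, 0, 0, 30], [0, 0, 1, 0, -19], [0, 0, 0, 1, 6]].

Note the characteristic polynomial does not split into linear factors over ℚ, so A has no Jordan form over ℚ; the rational canonical form exists over any field.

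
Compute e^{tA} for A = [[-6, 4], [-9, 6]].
e^{tA} = [[1 - 6*t, 4*t], [-9*t, 6*t + 1]]

A has Jordan form J = [[0, 1], [0, 0]] with A = PJP^{-1}, so e^{tA} = P e^{tJ} P^{-1}.

For a Jordan block J_k(λ), e^{tJ_k(λ)} = e^{λt} · (I + tN + t^2 N^2/2! + ... + t^{k-1} N^{k-1}/(k-1)!) where N is the nilpotent superdiagonal part.

Assembling the blocks and conjugating back gives the entries of e^{tA} as shown above.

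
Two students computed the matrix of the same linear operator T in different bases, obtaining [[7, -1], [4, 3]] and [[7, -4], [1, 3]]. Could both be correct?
Yes.

Two matrices over a field are similar if and only if they have the same invariant factors.

Both A and B have characteristic polynomial (x - 5)^2 and minimal polynomial (x - 5)^2. Computing further, both have invariant factors (x - 5)^2. Hence A and B are similar.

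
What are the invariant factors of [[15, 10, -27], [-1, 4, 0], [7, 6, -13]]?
The Jordan structure of A has elementary divisors (x - 2)^3. Arranging the block sizes at each eigenvalue in decreasing order and taking row products gives the invariant factors.

Invariant factors (smallest first, each dividing the next): (x - 2)^3.

Check: the last factor (x - 2)^3 is the minimal polynomial, and the product (x - 2)^3 is the characteristic polynomial.

(x - 2)^3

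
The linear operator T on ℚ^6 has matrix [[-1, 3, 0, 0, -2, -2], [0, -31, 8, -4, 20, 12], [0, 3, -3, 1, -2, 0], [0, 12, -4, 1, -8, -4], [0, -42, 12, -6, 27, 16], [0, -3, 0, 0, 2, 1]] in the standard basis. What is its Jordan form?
The characteristic polynomial is det(xI - A) = (x + 1)^6, so the eigenvalues are -1 (algebraic multiplicity 6).

For λ = -1: rank(A + I) = 2, rank((A + I)^2) = 0. The eigenspace has dimension 6 - 2 = 4, so there are 4 Jordan blocks; the rank sequence gives block sizes [2, 2, 1, 1].

Assembling the blocks gives the Jordan form J above.

J = [[-1, 1, 0, 0, 0, 0], [0, -1, 0, 0, 0, 0], [0, 0, -1, 1, 0, 0], [0, 0, 0, -1, 0, 0], [0, 0, 0, 0, -1, 0], [0, 0, 0, 0, 0, -1]]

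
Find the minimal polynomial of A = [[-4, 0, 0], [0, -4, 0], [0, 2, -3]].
m_A(x) = (x + 3)(x + 4)

The characteristic polynomial factors as (x + 3)(x + 4)^2. The minimal polynomial is ∏(x - λ)^{k_λ} where k_λ is the size of the largest Jordan block at λ.

For λ = -4: rank(A + 4I) = 1, and the largest Jordan block has size 1 (the smallest k with rank((A + 4I)^k) = rank((A + 4I)^(k+1))).
For λ = -3: rank(A + 3I) = 2, and the largest Jordan block has size 1 (the smallest k with rank((A + 3I)^k) = rank((A + 3I)^(k+1))).

So m_A(x) = (x + 3)(x + 4).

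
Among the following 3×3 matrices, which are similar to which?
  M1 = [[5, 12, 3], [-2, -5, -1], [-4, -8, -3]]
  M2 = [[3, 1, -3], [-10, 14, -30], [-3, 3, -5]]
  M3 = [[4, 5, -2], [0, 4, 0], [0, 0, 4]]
Characteristic polynomials: χ_{M1} = (x + 1)^3, χ_{M2} = (x - 4)^3, χ_{M3} = (x - 4)^3.

{M1}: invariant factors x + 1, (x + 1)^2.

{M2, M3}: invariant factors x - 4, (x - 4)^2.

Matrices are similar if and only if their invariant-factor lists agree; the partition into similarity classes is {M1}, {M2, M3}.

2 classes: {M1}, {M2, M3}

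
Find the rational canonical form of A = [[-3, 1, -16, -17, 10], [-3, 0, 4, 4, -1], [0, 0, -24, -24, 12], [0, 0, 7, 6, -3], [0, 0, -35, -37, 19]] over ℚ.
R = [[0, -3, 0, 0, 0], [1, -3, 0, 0, 0], [0, 0, 0, 0, 12], [0, 0, 1, 0, 9], [0, 0, 0, 1, 1]]

The invariant factors of A (the non-unit diagonal entries of the Smith normal form of xI - A over ℚ[x]) are x^2 + 3x + 3, (x - 4)(x^2 + 3x + 3), each dividing the next. The characteristic polynomial is their product, (x - 4)(x^2 + 3x + 3)^2.

The rational canonical form is the block-diagonal matrix of companion matrices C(f_i):
R = [[0, -3, 0, 0, 0], [1, -3, 0, 0, 0], [0, 0, 0, 0, 12], [0, 0, 1, 0, 9], [0, 0, 0, 1, 1]].

Note the characteristic polynomial does not split into linear factors over ℚ, so A has no Jordan form over ℚ; the rational canonical form exists over any field.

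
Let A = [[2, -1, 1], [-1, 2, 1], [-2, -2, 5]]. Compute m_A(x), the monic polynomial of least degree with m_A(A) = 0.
The characteristic polynomial factors as (x - 3)^3. The minimal polynomial is ∏(x - λ)^{k_λ} where k_λ is the size of the largest Jordan block at λ.

For λ = 3: rank(A - 3I) = 1, and the largest Jordan block has size 2 (the smallest k with rank((A - 3I)^k) = rank((A - 3I)^(k+1))).

So m_A(x) = (x - 3)^2.

m_A(x) = (x - 3)^2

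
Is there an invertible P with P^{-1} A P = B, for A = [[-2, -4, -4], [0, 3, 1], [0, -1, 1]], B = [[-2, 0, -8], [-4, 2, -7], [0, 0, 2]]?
Two matrices over a field are similar if and only if they have the same invariant factors.

Both A and B have characteristic polynomial (x - 2)^2(x + 2) and minimal polynomial (x - 2)^2(x + 2). Computing further, both have invariant factors (x - 2)^2(x + 2). Hence A and B are similar.

Yes.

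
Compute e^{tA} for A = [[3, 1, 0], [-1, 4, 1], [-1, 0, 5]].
A has Jordan form J = [[4, 1, 0], [0, 4, 1], [0, 0, 4]] with A = PJP^{-1}, so e^{tA} = P e^{tJ} P^{-1}.

For a Jordan block J_k(λ), e^{tJ_k(λ)} = e^{λt} · (I + tN + t^2 N^2/2! + ... + t^{k-1} N^{k-1}/(k-1)!) where N is the nilpotent superdiagonal part.

Assembling the blocks and conjugating back gives the entries of e^{tA} as shown above.

e^{tA} = [[(1 - t)*e^{4*t}, t*(2 - t)*e^{4*t}/2, t^2*e^{4*t}/2], [-t*e^{4*t}, (2 - t^2)*e^{4*t}/2, t*(t + 2)*e^{4*t}/2], [-t*e^{4*t}, -t^2*e^{4*t}/2, (t^2/2 + t + 1)*e^{4*t}]]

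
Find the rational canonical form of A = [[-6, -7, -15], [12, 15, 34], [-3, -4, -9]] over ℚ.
The invariant factors of A (the non-unit diagonal entries of the Smith normal form of xI - A over ℚ[x]) are x^3 + 4x + 3, each dividing the next. The characteristic polynomial is their product, x^3 + 4x + 3.

The rational canonical form is the block-diagonal matrix of companion matrices C(f_i):
R = [[0, 0, -3], [1, 0, -4], [0, 1, 0]].

Note the characteristic polynomial does not split into linear factors over ℚ, so A has no Jordan form over ℚ; the rational canonical form exists over any field.

R = [[0, 0, -3], [1, 0, -4], [0, 1, 0]]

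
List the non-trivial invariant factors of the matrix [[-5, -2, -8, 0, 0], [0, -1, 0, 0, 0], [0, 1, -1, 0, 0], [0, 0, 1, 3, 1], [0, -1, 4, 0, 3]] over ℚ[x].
(x - 3)^2(x + 1)^2(x + 5)

The Jordan structure of A has elementary divisors (x + 5), (x + 1)^2, (x - 3)^2. Arranging the block sizes at each eigenvalue in decreasing order and taking row products gives the invariant factors.

Invariant factors (smallest first, each dividing the next): (x - 3)^2(x + 1)^2(x + 5).

Check: the last factor (x - 3)^2(x + 1)^2(x + 5) is the minimal polynomial, and the product (x - 3)^2(x + 1)^2(x + 5) is the characteristic polynomial.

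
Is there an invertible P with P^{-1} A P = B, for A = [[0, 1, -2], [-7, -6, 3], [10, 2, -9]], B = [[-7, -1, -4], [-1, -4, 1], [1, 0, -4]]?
Two matrices over a field are similar if and only if they have the same invariant factors.

Both A and B have characteristic polynomial (x + 5)^3 and minimal polynomial (x + 5)^3. Computing further, both have invariant factors (x + 5)^3. Hence A and B are similar.

Yes.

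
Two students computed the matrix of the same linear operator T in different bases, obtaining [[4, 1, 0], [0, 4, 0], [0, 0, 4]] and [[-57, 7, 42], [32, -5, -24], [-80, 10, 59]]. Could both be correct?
trace(A) = 12 but trace(B) = -3. The trace is a similarity invariant, so A and B are not similar.

No.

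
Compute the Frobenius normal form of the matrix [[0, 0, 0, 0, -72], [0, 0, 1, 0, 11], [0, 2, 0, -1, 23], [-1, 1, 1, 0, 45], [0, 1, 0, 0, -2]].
The invariant factors of A (the non-unit diagonal entries of the Smith normal form of xI - A over ℚ[x]) are (x + 2)(x^2 - 6)^2, each dividing the next. The characteristic polynomial is their product, (x + 2)(x^2 - 6)^2.

The rational canonical form is the block-diagonal matrix of companion matrices C(f_i):
R = [[0, 0, 0, 0, -72], [1, 0, 0, 0, -36], [0, 1, 0, 0, 24], [0, 0, 1, 0, 12], [0, 0, 0, 1, -2]].

Note the characteristic polynomial does not split into linear factors over ℚ, so A has no Jordan form over ℚ; the rational canonical form exists over any field.

R = [[0, 0, 0, 0, -72], [1, 0, 0, 0, -36], [0, 1, 0, 0, 24], [0, 0, 1, 0, 12], [0, 0, 0, 1, -2]]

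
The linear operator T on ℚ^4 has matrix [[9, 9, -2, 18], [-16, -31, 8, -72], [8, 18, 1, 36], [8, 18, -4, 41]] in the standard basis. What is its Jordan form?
The characteristic polynomial is det(xI - A) = (x - 5)^4, so the eigenvalues are 5 (algebraic multiplicity 4).

For λ = 5: rank(A - 5I) = 1, rank((A - 5I)^2) = 0. The eigenspace has dimension 4 - 1 = 3, so there are 3 Jordan blocks; the rank sequence gives block sizes [2, 1, 1].

Assembling the blocks gives the Jordan form J above.

J = [[5, 1, 0, 0], [0, 5, 0, 0], [0, 0, 5, 0], [0, 0, 0, 5]]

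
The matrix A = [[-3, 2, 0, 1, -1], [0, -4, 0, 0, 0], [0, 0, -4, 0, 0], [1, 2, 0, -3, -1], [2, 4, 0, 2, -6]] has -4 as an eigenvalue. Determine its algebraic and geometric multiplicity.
The characteristic polynomial is (x + 4)^5, so the factor x + 4 appears with exponent 5: the algebraic multiplicity is 5.

rank(A + 4I) = 1, so the eigenspace has dimension 5 - 1 = 4: the geometric multiplicity is 4.

Since 4 < 5, A is not diagonalizable.

algebraic multiplicity 5, geometric multiplicity 4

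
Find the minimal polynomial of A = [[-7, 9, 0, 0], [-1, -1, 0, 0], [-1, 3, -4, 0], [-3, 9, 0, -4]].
m_A(x) = (x + 4)^2

The characteristic polynomial factors as (x + 4)^4. The minimal polynomial is ∏(x - λ)^{k_λ} where k_λ is the size of the largest Jordan block at λ.

For λ = -4: rank(A + 4I) = 1, and the largest Jordan block has size 2 (the smallest k with rank((A + 4I)^k) = rank((A + 4I)^(k+1))).

So m_A(x) = (x + 4)^2.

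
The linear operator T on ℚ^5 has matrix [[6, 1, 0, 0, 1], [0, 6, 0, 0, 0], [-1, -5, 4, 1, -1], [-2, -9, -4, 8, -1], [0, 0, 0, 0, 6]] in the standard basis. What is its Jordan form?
J = [[6, 1, 0, 0, 0], [0, 6, 0, 0, 0], [0, 0, 6, 1, 0], [0, 0, 0, 6, 0], [0, 0, 0, 0, 6]]

The characteristic polynomial is det(xI - A) = (x - 6)^5, so the eigenvalues are 6 (algebraic multiplicity 5).

For λ = 6: rank(A - 6I) = 2, rank((A - 6I)^2) = 0. The eigenspace has dimension 5 - 2 = 3, so there are 3 Jordan blocks; the rank sequence gives block sizes [2, 2, 1].

Assembling the blocks gives the Jordan form J above.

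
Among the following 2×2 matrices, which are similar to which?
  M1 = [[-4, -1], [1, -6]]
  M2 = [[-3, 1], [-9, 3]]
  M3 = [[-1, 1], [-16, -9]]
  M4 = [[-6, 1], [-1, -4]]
2 classes: {M1, M3, M4}, {M2}

Characteristic polynomials: χ_{M1} = (x + 5)^2, χ_{M2} = x^2, χ_{M3} = (x + 5)^2, χ_{M4} = (x + 5)^2.

{M1, M3, M4}: invariant factors (x + 5)^2.

{M2}: invariant factors x^2.

Matrices are similar if and only if their invariant-factor lists agree; the partition into similarity classes is {M1, M3, M4}, {M2}.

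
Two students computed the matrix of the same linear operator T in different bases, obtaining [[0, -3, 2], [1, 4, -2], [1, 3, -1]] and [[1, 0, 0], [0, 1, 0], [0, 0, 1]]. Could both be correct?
Both have characteristic polynomial (x - 1)^3, but the minimal polynomial of A is (x - 1)^2 while the minimal polynomial of B is x - 1. The minimal polynomial is a similarity invariant, so A and B are not similar.

No.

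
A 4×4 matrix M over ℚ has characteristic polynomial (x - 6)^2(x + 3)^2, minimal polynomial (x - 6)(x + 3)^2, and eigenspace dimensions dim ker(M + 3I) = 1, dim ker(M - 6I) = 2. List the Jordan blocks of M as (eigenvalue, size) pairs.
Jordan blocks: (-3, 2), (6, 1), (6, 1)

λ = -3: algebraic multiplicity 2 (exponent in χ_M), largest block size 2 (exponent in m_M), 1 block (geometric multiplicity). This forces block sizes [2].
λ = 6: algebraic multiplicity 2 (exponent in χ_M), largest block size 1 (exponent in m_M), 2 blocks (geometric multiplicity). These force block sizes [1, 1].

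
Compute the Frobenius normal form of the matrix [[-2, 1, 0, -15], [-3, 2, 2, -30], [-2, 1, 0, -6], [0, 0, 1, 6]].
The invariant factors of A (the non-unit diagonal entries of the Smith normal form of xI - A over ℚ[x]) are (x^2 - 3x - 3)^2, each dividing the next. The characteristic polynomial is their product, (x^2 - 3x - 3)^2.

The rational canonical form is the block-diagonal matrix of companion matrices C(f_i):
R = [[0, 0, 0, -9], [1, 0, 0, -18], [0, 1, 0, -3], [0, 0, 1, 6]].

Note the characteristic polynomial does not split into linear factors over ℚ, so A has no Jordan form over ℚ; the rational canonical form exists over any field.

R = [[0, 0, 0, -9], [1, 0, 0, -18], [0, 1, 0, -3], [0, 0, 1, 6]]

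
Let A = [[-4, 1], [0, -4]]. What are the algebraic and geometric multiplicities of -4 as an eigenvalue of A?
algebraic multiplicity 2, geometric multiplicity 1

The characteristic polynomial is (x + 4)^2, so the factor x + 4 appears with exponent 2: the algebraic multiplicity is 2.

rank(A + 4I) = 1, so the eigenspace has dimension 2 - 1 = 1: the geometric multiplicity is 1.

Since 1 < 2, A is not diagonalizable.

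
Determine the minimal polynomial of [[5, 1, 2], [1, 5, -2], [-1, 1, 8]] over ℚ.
m_A(x) = (x - 6)^2

The characteristic polynomial factors as (x - 6)^3. The minimal polynomial is ∏(x - λ)^{k_λ} where k_λ is the size of the largest Jordan block at λ.

For λ = 6: rank(A - 6I) = 1, and the largest Jordan block has size 2 (the smallest k with rank((A - 6I)^k) = rank((A - 6I)^(k+1))).

So m_A(x) = (x - 6)^2.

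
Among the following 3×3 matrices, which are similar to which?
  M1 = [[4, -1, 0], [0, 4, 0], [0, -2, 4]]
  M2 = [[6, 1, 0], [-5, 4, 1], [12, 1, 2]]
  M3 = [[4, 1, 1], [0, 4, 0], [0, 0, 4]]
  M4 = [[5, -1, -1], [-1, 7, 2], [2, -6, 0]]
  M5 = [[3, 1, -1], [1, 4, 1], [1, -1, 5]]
Characteristic polynomials: χ_{M1} = (x - 4)^3, χ_{M2} = (x - 4)^3, χ_{M3} = (x - 4)^3, χ_{M4} = (x - 4)^3, χ_{M5} = (x - 4)^3.

{M1, M3}: invariant factors x - 4, (x - 4)^2.

{M2, M4, M5}: invariant factors (x - 4)^3.

Matrices are similar if and only if their invariant-factor lists agree; the partition into similarity classes is {M1, M3}, {M2, M4, M5}.

2 classes: {M1, M3}, {M2, M4, M5}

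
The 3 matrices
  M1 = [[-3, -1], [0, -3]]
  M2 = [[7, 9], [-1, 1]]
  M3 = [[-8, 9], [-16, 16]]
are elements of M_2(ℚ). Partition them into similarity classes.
2 classes: {M1}, {M2, M3}

Characteristic polynomials: χ_{M1} = (x + 3)^2, χ_{M2} = (x - 4)^2, χ_{M3} = (x - 4)^2.

{M1}: invariant factors (x + 3)^2.

{M2, M3}: invariant factors (x - 4)^2.

Matrices are similar if and only if their invariant-factor lists agree; the partition into similarity classes is {M1}, {M2, M3}.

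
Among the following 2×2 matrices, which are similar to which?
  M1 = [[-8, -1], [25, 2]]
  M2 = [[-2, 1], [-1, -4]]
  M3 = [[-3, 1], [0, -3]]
Characteristic polynomials: χ_{M1} = (x + 3)^2, χ_{M2} = (x + 3)^2, χ_{M3} = (x + 3)^2.

{M1, M2, M3}: invariant factors (x + 3)^2.

Matrices are similar if and only if their invariant-factor lists agree; the partition into similarity classes is {M1, M2, M3}.

1 class: {M1, M2, M3}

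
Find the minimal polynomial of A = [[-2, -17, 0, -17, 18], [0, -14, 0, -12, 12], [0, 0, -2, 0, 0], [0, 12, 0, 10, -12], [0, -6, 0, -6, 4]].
The characteristic polynomial factors as (x - 4)(x + 2)^4. The minimal polynomial is ∏(x - λ)^{k_λ} where k_λ is the size of the largest Jordan block at λ.

For λ = -2: rank(A + 2I) = 2, and the largest Jordan block has size 2 (the smallest k with rank((A + 2I)^k) = rank((A + 2I)^(k+1))).
For λ = 4: rank(A - 4I) = 4, and the largest Jordan block has size 1 (the smallest k with rank((A - 4I)^k) = rank((A - 4I)^(k+1))).

So m_A(x) = (x - 4)(x + 2)^2.

m_A(x) = (x - 4)(x + 2)^2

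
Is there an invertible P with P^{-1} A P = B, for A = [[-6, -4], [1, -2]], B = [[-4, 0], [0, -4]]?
No.

Both have characteristic polynomial (x + 4)^2, but the minimal polynomial of A is (x + 4)^2 while the minimal polynomial of B is x + 4. The minimal polynomial is a similarity invariant, so A and B are not similar.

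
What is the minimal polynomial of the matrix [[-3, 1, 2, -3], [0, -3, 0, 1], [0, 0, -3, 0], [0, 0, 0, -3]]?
The characteristic polynomial factors as (x + 3)^4. The minimal polynomial is ∏(x - λ)^{k_λ} where k_λ is the size of the largest Jordan block at λ.

For λ = -3: rank(A + 3I) = 2, and the largest Jordan block has size 3 (the smallest k with rank((A + 3I)^k) = rank((A + 3I)^(k+1))).

So m_A(x) = (x + 3)^3.

m_A(x) = (x + 3)^3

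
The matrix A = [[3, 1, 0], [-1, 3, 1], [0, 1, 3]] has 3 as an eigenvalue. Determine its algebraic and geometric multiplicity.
algebraic multiplicity 3, geometric multiplicity 1

The characteristic polynomial is (x - 3)^3, so the factor x - 3 appears with exponent 3: the algebraic multiplicity is 3.

rank(A - 3I) = 2, so the eigenspace has dimension 3 - 2 = 1: the geometric multiplicity is 1.

Since 1 < 3, A is not diagonalizable.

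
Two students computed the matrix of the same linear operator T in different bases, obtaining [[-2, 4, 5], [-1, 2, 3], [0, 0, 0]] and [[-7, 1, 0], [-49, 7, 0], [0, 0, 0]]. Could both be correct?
No.

Both have characteristic polynomial x^3, but the minimal polynomial of A is x^3 while the minimal polynomial of B is x^2. The minimal polynomial is a similarity invariant, so A and B are not similar.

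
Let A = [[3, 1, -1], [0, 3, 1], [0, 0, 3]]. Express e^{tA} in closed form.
A has Jordan form J = [[3, 1, 0], [0, 3, 1], [0, 0, 3]] with A = PJP^{-1}, so e^{tA} = P e^{tJ} P^{-1}.

For a Jordan block J_k(λ), e^{tJ_k(λ)} = e^{λt} · (I + tN + t^2 N^2/2! + ... + t^{k-1} N^{k-1}/(k-1)!) where N is the nilpotent superdiagonal part.

Assembling the blocks and conjugating back gives the entries of e^{tA} as shown above.

e^{tA} = [[e^{3*t}, t*e^{3*t}, t*(t - 2)*e^{3*t}/2], [0, e^{3*t}, t*e^{3*t}], [0, 0, e^{3*t}]]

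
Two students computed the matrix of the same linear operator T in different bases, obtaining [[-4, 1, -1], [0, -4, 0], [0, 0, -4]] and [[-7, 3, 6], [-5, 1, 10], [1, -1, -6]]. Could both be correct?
Yes.

Two matrices over a field are similar if and only if they have the same invariant factors.

Both A and B have characteristic polynomial (x + 4)^3 and minimal polynomial (x + 4)^2. Computing further, both have invariant factors x + 4, (x + 4)^2. Hence A and B are similar.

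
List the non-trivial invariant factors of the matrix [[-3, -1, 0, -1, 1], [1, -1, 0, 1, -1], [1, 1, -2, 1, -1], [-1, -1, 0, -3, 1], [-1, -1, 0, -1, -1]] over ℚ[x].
The Jordan structure of A has elementary divisors (x + 2)^2, (x + 2), (x + 2), (x + 2). Arranging the block sizes at each eigenvalue in decreasing order and taking row products gives the invariant factors.

Invariant factors (smallest first, each dividing the next): x + 2, x + 2, x + 2, (x + 2)^2.

Check: the last factor (x + 2)^2 is the minimal polynomial, and the product (x + 2)^5 is the characteristic polynomial.

x + 2, x + 2, x + 2, (x + 2)^2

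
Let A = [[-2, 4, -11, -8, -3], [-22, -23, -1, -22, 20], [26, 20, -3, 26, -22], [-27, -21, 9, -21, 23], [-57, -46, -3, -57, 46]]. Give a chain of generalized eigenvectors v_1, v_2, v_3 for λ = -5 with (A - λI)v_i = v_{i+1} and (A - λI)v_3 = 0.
We seek v_1 ∈ ker((A + 5I)^3) \ ker((A + 5I)^2), then set v_{i+1} = (A + 5I) v_i.

One such chain is v_1 = [[0, 0, 1, -1, -1]]^T, v_2 = [[0, 1, -2, 2, 3]]^T, v_3 = [[1, 0, 2, -2, -1]]^T. Check: (A + 5I) v_3 = [[0, 0, 0, 0, 0]]^T = 0.

v_1 = [[0, 0, 1, -1, -1]]^T, v_2 = [[0, 1, -2, 2, 3]]^T, v_3 = [[1, 0, 2, -2, -1]]^T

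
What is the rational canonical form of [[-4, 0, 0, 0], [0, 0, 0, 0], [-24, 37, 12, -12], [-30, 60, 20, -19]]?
R = [[-4, 0, 0, 0], [0, 0, 0, 0], [0, 1, 0, -12], [0, 0, 1, -7]]

The invariant factors of A (the non-unit diagonal entries of the Smith normal form of xI - A over ℚ[x]) are x + 4, x(x + 3)(x + 4), each dividing the next. The characteristic polynomial is their product, x(x + 3)(x + 4)^2.

The rational canonical form is the block-diagonal matrix of companion matrices C(f_i):
R = [[-4, 0, 0, 0], [0, 0, 0, 0], [0, 1, 0, -12], [0, 0, 1, -7]].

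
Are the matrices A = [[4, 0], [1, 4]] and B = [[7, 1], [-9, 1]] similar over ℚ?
Two matrices over a field are similar if and only if they have the same invariant factors.

Both A and B have characteristic polynomial (x - 4)^2 and minimal polynomial (x - 4)^2. Computing further, both have invariant factors (x - 4)^2. Hence A and B are similar.

Yes.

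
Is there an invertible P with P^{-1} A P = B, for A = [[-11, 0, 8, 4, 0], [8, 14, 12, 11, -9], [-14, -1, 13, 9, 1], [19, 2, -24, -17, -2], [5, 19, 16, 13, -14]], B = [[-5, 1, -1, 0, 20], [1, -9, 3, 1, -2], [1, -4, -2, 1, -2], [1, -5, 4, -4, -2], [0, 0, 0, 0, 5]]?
Two matrices over a field are similar if and only if they have the same invariant factors.

Both A and B have characteristic polynomial (x - 5)(x + 5)^4 and minimal polynomial (x - 5)(x + 5)^2. Computing further, both have invariant factors (x + 5)^2, (x - 5)(x + 5)^2. Hence A and B are similar.

Yes.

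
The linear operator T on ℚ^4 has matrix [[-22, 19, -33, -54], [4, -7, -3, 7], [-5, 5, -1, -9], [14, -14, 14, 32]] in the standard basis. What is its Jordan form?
J = [[-3, 1, 0, 0], [0, -3, 0, 0], [0, 0, 4, 1], [0, 0, 0, 4]]

The characteristic polynomial is det(xI - A) = (x - 4)^2(x + 3)^2, so the eigenvalues are -3 (algebraic multiplicity 2), 4 (algebraic multiplicity 2).

For λ = -3: rank(A + 3I) = 3, rank((A + 3I)^2) = 2. The eigenspace has dimension 4 - 3 = 1, so there is 1 Jordan block; the rank sequence gives block sizes [2].

For λ = 4: rank(A - 4I) = 3, rank((A - 4I)^2) = 2. The eigenspace has dimension 4 - 3 = 1, so there is 1 Jordan block; the rank sequence gives block sizes [2].

Assembling the blocks gives the Jordan form J above.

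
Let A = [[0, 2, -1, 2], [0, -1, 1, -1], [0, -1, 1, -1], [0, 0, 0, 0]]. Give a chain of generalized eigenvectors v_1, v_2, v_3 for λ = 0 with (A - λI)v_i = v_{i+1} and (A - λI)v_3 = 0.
We seek v_1 ∈ ker(A^3) \ ker(A^2), then set v_{i+1} = A v_i.

One such chain is v_1 = [[1, 0, 1, 0]]^T, v_2 = [[-1, 1, 1, 0]]^T, v_3 = [[1, 0, 0, 0]]^T. Check: A v_3 = [[0, 0, 0, 0]]^T = 0.

v_1 = [[1, 0, 1, 0]]^T, v_2 = [[-1, 1, 1, 0]]^T, v_3 = [[1, 0, 0, 0]]^T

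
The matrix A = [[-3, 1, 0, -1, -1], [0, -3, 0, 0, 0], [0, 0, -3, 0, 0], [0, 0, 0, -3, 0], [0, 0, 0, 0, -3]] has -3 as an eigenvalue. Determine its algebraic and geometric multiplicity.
algebraic multiplicity 5, geometric multiplicity 4

The characteristic polynomial is (x + 3)^5, so the factor x + 3 appears with exponent 5: the algebraic multiplicity is 5.

rank(A + 3I) = 1, so the eigenspace has dimension 5 - 1 = 4: the geometric multiplicity is 4.

Since 4 < 5, A is not diagonalizable.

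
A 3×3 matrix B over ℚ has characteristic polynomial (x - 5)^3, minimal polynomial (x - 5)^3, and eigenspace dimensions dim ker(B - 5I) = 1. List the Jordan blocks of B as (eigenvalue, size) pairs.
Jordan blocks: (5, 3)

λ = 5: algebraic multiplicity 3 (exponent in χ_B), largest block size 3 (exponent in m_B), 1 block (geometric multiplicity). This forces block sizes [3].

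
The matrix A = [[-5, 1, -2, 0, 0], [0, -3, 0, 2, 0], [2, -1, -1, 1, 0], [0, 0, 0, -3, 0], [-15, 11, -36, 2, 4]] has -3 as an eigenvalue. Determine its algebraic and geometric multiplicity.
The characteristic polynomial is (x - 4)(x + 3)^4, so the factor x + 3 appears with exponent 4: the algebraic multiplicity is 4.

rank(A + 3I) = 3, so the eigenspace has dimension 5 - 3 = 2: the geometric multiplicity is 2.

Since 2 < 4, A is not diagonalizable.

algebraic multiplicity 4, geometric multiplicity 2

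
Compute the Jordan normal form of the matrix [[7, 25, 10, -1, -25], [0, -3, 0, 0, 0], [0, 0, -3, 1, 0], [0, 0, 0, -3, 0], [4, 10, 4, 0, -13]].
J = [[-3, 1, 0, 0, 0], [0, -3, 0, 0, 0], [0, 0, -3, 1, 0], [0, 0, 0, -3, 0], [0, 0, 0, 0, -3]]

The characteristic polynomial is det(xI - A) = (x + 3)^5, so the eigenvalues are -3 (algebraic multiplicity 5).

For λ = -3: rank(A + 3I) = 2, rank((A + 3I)^2) = 0. The eigenspace has dimension 5 - 2 = 3, so there are 3 Jordan blocks; the rank sequence gives block sizes [2, 2, 1].

Assembling the blocks gives the Jordan form J above.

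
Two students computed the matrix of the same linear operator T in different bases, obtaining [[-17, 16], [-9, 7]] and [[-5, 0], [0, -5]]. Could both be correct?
Both have characteristic polynomial (x + 5)^2, but the minimal polynomial of A is (x + 5)^2 while the minimal polynomial of B is x + 5. The minimal polynomial is a similarity invariant, so A and B are not similar.

No.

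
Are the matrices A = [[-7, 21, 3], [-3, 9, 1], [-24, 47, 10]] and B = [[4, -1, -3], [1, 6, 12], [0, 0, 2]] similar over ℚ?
Yes.

Two matrices over a field are similar if and only if they have the same invariant factors.

Both A and B have characteristic polynomial (x - 5)^2(x - 2) and minimal polynomial (x - 5)^2(x - 2). Computing further, both have invariant factors (x - 5)^2(x - 2). Hence A and B are similar.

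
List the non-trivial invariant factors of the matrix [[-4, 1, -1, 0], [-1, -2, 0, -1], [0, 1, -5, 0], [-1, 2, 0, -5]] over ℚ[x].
The Jordan structure of A has elementary divisors (x + 4)^3, (x + 4). Arranging the block sizes at each eigenvalue in decreasing order and taking row products gives the invariant factors.

Invariant factors (smallest first, each dividing the next): x + 4, (x + 4)^3.

Check: the last factor (x + 4)^3 is the minimal polynomial, and the product (x + 4)^4 is the characteristic polynomial.

x + 4, (x + 4)^3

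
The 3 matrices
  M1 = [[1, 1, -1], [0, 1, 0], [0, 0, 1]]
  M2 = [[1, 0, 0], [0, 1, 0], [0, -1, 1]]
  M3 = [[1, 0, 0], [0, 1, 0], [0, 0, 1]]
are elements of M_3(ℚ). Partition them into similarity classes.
2 classes: {M1, M2}, {M3}

Characteristic polynomials: χ_{M1} = (x - 1)^3, χ_{M2} = (x - 1)^3, χ_{M3} = (x - 1)^3.

{M1, M2}: invariant factors x - 1, (x - 1)^2.

{M3}: invariant factors x - 1, x - 1, x - 1.

Matrices are similar if and only if their invariant-factor lists agree; the partition into similarity classes is {M1, M2}, {M3}.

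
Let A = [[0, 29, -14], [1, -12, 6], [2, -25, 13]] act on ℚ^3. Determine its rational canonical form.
The invariant factors of A (the non-unit diagonal entries of the Smith normal form of xI - A over ℚ[x]) are (x + 3)(x^2 - 4x + 5), each dividing the next. The characteristic polynomial is their product, (x + 3)(x^2 - 4x + 5).

The rational canonical form is the block-diagonal matrix of companion matrices C(f_i):
R = [[0, 0, -15], [1, 0, 7], [0, 1, 1]].

Note the characteristic polynomial does not split into linear factors over ℚ, so A has no Jordan form over ℚ; the rational canonical form exists over any field.

R = [[0, 0, -15], [1, 0, 7], [0, 1, 1]]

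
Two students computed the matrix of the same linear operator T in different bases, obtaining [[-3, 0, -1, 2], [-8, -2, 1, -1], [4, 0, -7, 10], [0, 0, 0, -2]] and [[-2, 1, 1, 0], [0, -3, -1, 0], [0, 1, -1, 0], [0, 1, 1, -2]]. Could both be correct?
No.

trace(A) = -14 but trace(B) = -8. The trace is a similarity invariant, so A and B are not similar.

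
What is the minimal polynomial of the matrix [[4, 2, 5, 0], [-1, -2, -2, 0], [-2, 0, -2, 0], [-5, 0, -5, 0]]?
m_A(x) = x^3

The characteristic polynomial factors as x^4. The minimal polynomial is ∏(x - λ)^{k_λ} where k_λ is the size of the largest Jordan block at λ.

For λ = 0: rank(A) = 2, and the largest Jordan block has size 3 (the smallest k with rank(A^k) = rank(A^(k+1))).

So m_A(x) = x^3.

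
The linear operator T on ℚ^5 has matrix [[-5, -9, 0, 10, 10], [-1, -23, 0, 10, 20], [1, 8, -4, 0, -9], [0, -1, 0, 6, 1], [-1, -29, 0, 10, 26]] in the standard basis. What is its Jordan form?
J = [[-4, 1, 0, 0, 0], [0, -4, 0, 0, 0], [0, 0, -4, 0, 0], [0, 0, 0, 6, 1], [0, 0, 0, 0, 6]]

The characteristic polynomial is det(xI - A) = (x - 6)^2(x + 4)^3, so the eigenvalues are -4 (algebraic multiplicity 3), 6 (algebraic multiplicity 2).

For λ = -4: rank(A + 4I) = 3, rank((A + 4I)^2) = 2. The eigenspace has dimension 5 - 3 = 2, so there are 2 Jordan blocks; the rank sequence gives block sizes [2, 1].

For λ = 6: rank(A - 6I) = 4, rank((A - 6I)^2) = 3. The eigenspace has dimension 5 - 4 = 1, so there is 1 Jordan block; the rank sequence gives block sizes [2].

Assembling the blocks gives the Jordan form J above.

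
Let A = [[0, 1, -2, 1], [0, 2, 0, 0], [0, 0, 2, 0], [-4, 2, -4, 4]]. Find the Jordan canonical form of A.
The characteristic polynomial is det(xI - A) = (x - 2)^4, so the eigenvalues are 2 (algebraic multiplicity 4).

For λ = 2: rank(A - 2I) = 1, rank((A - 2I)^2) = 0. The eigenspace has dimension 4 - 1 = 3, so there are 3 Jordan blocks; the rank sequence gives block sizes [2, 1, 1].

Assembling the blocks gives the Jordan form J above.

J = [[2, 1, 0, 0], [0, 2, 0, 0], [0, 0, 2, 0], [0, 0, 0, 2]]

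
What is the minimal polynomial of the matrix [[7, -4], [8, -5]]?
m_A(x) = (x - 3)(x + 1)

The characteristic polynomial factors as (x - 3)(x + 1). The minimal polynomial is ∏(x - λ)^{k_λ} where k_λ is the size of the largest Jordan block at λ.

For λ = -1: rank(A + I) = 1, and the largest Jordan block has size 1 (the smallest k with rank((A + I)^k) = rank((A + I)^(k+1))).
For λ = 3: rank(A - 3I) = 1, and the largest Jordan block has size 1 (the smallest k with rank((A - 3I)^k) = rank((A - 3I)^(k+1))).

So m_A(x) = (x - 3)(x + 1).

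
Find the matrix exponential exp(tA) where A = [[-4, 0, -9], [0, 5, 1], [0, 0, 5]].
e^{tA} = [[e^{-4*t}, 0, (1 - e^{9*t})*e^{-4*t}], [0, e^{5*t}, t*e^{5*t}], [0, 0, e^{5*t}]]

A has Jordan form J = [[-4, 0, 0], [0, 5, 1], [0, 0, 5]] with A = PJP^{-1}, so e^{tA} = P e^{tJ} P^{-1}.

For a Jordan block J_k(λ), e^{tJ_k(λ)} = e^{λt} · (I + tN + t^2 N^2/2! + ... + t^{k-1} N^{k-1}/(k-1)!) where N is the nilpotent superdiagonal part.

Assembling the blocks and conjugating back gives the entries of e^{tA} as shown above.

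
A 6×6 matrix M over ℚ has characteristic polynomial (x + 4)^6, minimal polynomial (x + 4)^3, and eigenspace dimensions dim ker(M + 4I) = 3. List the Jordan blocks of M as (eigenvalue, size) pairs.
Jordan blocks: (-4, 3), (-4, 2), (-4, 1)

λ = -4: algebraic multiplicity 6 (exponent in χ_M), largest block size 3 (exponent in m_M), 3 blocks (geometric multiplicity). These force block sizes [3, 2, 1].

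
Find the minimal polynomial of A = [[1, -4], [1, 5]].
The characteristic polynomial factors as (x - 3)^2. The minimal polynomial is ∏(x - λ)^{k_λ} where k_λ is the size of the largest Jordan block at λ.

For λ = 3: rank(A - 3I) = 1, and the largest Jordan block has size 2 (the smallest k with rank((A - 3I)^k) = rank((A - 3I)^(k+1))).

So m_A(x) = (x - 3)^2.

m_A(x) = (x - 3)^2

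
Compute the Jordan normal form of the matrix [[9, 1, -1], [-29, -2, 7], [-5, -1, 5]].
J = [[4, 1, 0], [0, 4, 1], [0, 0, 4]]

The characteristic polynomial is det(xI - A) = (x - 4)^3, so the eigenvalues are 4 (algebraic multiplicity 3).

For λ = 4: rank(A - 4I) = 2, rank((A - 4I)^2) = 1, rank((A - 4I)^3) = 0. The eigenspace has dimension 3 - 2 = 1, so there is 1 Jordan block; the rank sequence gives block sizes [3].

Assembling the blocks gives the Jordan form J above.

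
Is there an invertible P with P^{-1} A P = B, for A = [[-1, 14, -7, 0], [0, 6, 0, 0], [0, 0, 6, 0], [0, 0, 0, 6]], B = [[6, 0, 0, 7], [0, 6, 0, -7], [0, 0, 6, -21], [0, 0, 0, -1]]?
Two matrices over a field are similar if and only if they have the same invariant factors.

Both A and B have characteristic polynomial (x - 6)^3(x + 1) and minimal polynomial (x - 6)(x + 1). Computing further, both have invariant factors x - 6, x - 6, (x - 6)(x + 1). Hence A and B are similar.

Yes.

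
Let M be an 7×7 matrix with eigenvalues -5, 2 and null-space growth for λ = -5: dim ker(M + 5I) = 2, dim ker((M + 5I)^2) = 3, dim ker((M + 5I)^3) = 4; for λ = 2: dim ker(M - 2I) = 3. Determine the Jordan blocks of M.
Jordan blocks: (-5, 3), (-5, 1), (2, 1), (2, 1), (2, 1)

λ = -5: successive nullity increments [2, 1, 1] count blocks of size ≥ k; block sizes are [3, 1].
λ = 2: successive nullity increments [3] count blocks of size ≥ k; block sizes are [1, 1, 1].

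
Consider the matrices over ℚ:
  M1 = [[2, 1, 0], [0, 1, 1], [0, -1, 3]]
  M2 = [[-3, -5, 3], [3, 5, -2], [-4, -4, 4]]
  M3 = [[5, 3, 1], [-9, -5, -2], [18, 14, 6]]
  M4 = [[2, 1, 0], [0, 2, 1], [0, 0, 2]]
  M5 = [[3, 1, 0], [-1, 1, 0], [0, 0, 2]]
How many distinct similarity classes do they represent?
Characteristic polynomials: χ_{M1} = (x - 2)^3, χ_{M2} = (x - 2)^3, χ_{M3} = (x - 2)^3, χ_{M4} = (x - 2)^3, χ_{M5} = (x - 2)^3.

{M1, M2, M3, M4}: invariant factors (x - 2)^3.

{M5}: invariant factors x - 2, (x - 2)^2.

Matrices are similar if and only if their invariant-factor lists agree; the partition into similarity classes is {M1, M2, M3, M4}, {M5}.

2 classes: {M1, M2, M3, M4}, {M5}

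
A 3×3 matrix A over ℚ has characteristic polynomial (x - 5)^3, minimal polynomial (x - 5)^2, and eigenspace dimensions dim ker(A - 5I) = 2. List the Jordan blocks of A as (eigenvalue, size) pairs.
Jordan blocks: (5, 2), (5, 1)

λ = 5: algebraic multiplicity 3 (exponent in χ_A), largest block size 2 (exponent in m_A), 2 blocks (geometric multiplicity). These force block sizes [2, 1].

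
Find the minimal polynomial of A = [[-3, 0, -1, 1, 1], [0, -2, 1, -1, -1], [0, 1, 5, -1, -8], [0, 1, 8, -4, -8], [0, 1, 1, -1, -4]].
The characteristic polynomial factors as (x - 4)(x + 3)^4. The minimal polynomial is ∏(x - λ)^{k_λ} where k_λ is the size of the largest Jordan block at λ.

For λ = -3: rank(A + 3I) = 3, and the largest Jordan block has size 3 (the smallest k with rank((A + 3I)^k) = rank((A + 3I)^(k+1))).
For λ = 4: rank(A - 4I) = 4, and the largest Jordan block has size 1 (the smallest k with rank((A - 4I)^k) = rank((A - 4I)^(k+1))).

So m_A(x) = (x - 4)(x + 3)^3.

m_A(x) = (x - 4)(x + 3)^3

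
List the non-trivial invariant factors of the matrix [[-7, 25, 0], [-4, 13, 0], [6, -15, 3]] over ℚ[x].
x - 3, (x - 3)^2

The Jordan structure of A has elementary divisors (x - 3)^2, (x - 3). Arranging the block sizes at each eigenvalue in decreasing order and taking row products gives the invariant factors.

Invariant factors (smallest first, each dividing the next): x - 3, (x - 3)^2.

Check: the last factor (x - 3)^2 is the minimal polynomial, and the product (x - 3)^3 is the characteristic polynomial.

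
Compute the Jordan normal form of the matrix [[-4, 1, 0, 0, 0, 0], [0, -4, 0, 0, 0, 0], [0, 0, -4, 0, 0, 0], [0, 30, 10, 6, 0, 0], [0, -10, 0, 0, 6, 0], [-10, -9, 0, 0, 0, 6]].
J = [[-4, 1, 0, 0, 0, 0], [0, -4, 0, 0, 0, 0], [0, 0, -4, 0, 0, 0], [0, 0, 0, 6, 0, 0], [0, 0, 0, 0, 6, 0], [0, 0, 0, 0, 0, 6]]

The characteristic polynomial is det(xI - A) = (x - 6)^3(x + 4)^3, so the eigenvalues are -4 (algebraic multiplicity 3), 6 (algebraic multiplicity 3).

For λ = -4: rank(A + 4I) = 4, rank((A + 4I)^2) = 3. The eigenspace has dimension 6 - 4 = 2, so there are 2 Jordan blocks; the rank sequence gives block sizes [2, 1].

For λ = 6: rank(A - 6I) = 3. The eigenspace has dimension 6 - 3 = 3, so there are 3 Jordan blocks; the rank sequence gives block sizes [1, 1, 1].

Assembling the blocks gives the Jordan form J above.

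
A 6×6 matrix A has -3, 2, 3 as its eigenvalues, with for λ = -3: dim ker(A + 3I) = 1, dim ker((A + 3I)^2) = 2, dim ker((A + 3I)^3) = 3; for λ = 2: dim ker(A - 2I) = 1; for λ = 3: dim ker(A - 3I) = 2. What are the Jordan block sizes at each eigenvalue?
Jordan blocks: (-3, 3), (2, 1), (3, 1), (3, 1)

λ = -3: successive nullity increments [1, 1, 1] count blocks of size ≥ k; block sizes are [3].
λ = 2: successive nullity increments [1] count blocks of size ≥ k; block sizes are [1].
λ = 3: successive nullity increments [2] count blocks of size ≥ k; block sizes are [1, 1].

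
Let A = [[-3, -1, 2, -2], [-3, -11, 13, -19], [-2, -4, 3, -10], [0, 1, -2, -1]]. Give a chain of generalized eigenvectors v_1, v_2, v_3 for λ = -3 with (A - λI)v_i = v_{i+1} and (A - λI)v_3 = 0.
v_1 = [[0, 2, 1, 0]]^T, v_2 = [[0, -3, -2, 0]]^T, v_3 = [[-1, -2, 0, 1]]^T

We seek v_1 ∈ ker((A + 3I)^3) \ ker((A + 3I)^2), then set v_{i+1} = (A + 3I) v_i.

One such chain is v_1 = [[0, 2, 1, 0]]^T, v_2 = [[0, -3, -2, 0]]^T, v_3 = [[-1, -2, 0, 1]]^T. Check: (A + 3I) v_3 = [[0, 0, 0, 0]]^T = 0.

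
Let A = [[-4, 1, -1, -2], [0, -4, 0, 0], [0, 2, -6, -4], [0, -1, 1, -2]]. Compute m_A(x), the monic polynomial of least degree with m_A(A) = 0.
m_A(x) = (x + 4)^2

The characteristic polynomial factors as (x + 4)^4. The minimal polynomial is ∏(x - λ)^{k_λ} where k_λ is the size of the largest Jordan block at λ.

For λ = -4: rank(A + 4I) = 1, and the largest Jordan block has size 2 (the smallest k with rank((A + 4I)^k) = rank((A + 4I)^(k+1))).

So m_A(x) = (x + 4)^2.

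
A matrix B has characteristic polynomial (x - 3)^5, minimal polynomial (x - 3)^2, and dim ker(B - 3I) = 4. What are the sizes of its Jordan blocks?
λ = 3: algebraic multiplicity 5 (exponent in χ_B), largest block size 2 (exponent in m_B), 4 blocks (geometric multiplicity). These force block sizes [2, 1, 1, 1].

Jordan blocks: (3, 2), (3, 1), (3, 1), (3, 1)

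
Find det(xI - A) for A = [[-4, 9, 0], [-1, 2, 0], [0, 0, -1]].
xI - A = [[x + 4, -9, 0], [1, x - 2, 0], [0, 0, x + 1]].

Expanding det(xI - A) along the first row:
det(xI - A) = + (x + 4)·det([[x - 2, 0], [0, x + 1]]) - (-9)·det([[1, 0], [0, x + 1]]) + (0)·det([[1, x - 2], [0, 0]]).

Evaluating gives χ_A(x) = x^3 + 3x^2 + 3x + 1 = (x + 1)^3.

χ_A(x) = (x + 1)^3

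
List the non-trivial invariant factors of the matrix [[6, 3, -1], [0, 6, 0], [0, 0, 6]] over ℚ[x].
x - 6, (x - 6)^2

The Jordan structure of A has elementary divisors (x - 6)^2, (x - 6). Arranging the block sizes at each eigenvalue in decreasing order and taking row products gives the invariant factors.

Invariant factors (smallest first, each dividing the next): x - 6, (x - 6)^2.

Check: the last factor (x - 6)^2 is the minimal polynomial, and the product (x - 6)^3 is the characteristic polynomial.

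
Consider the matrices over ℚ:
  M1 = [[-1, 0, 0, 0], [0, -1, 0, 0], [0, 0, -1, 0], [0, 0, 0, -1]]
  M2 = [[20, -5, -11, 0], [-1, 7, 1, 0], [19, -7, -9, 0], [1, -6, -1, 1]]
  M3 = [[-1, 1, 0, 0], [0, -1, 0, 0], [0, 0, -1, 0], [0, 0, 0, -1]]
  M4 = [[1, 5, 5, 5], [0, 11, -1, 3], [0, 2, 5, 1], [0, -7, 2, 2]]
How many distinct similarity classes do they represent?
Characteristic polynomials: χ_{M1} = (x + 1)^4, χ_{M2} = (x - 6)^3(x - 1), χ_{M3} = (x + 1)^4, χ_{M4} = (x - 6)^3(x - 1).

{M1}: invariant factors x + 1, x + 1, x + 1, x + 1.

{M2, M4}: invariant factors (x - 6)^3(x - 1).

{M3}: invariant factors x + 1, x + 1, (x + 1)^2.

Matrices are similar if and only if their invariant-factor lists agree; the partition into similarity classes is {M1}, {M2, M4}, {M3}.

3 classes: {M1}, {M2, M4}, {M3}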